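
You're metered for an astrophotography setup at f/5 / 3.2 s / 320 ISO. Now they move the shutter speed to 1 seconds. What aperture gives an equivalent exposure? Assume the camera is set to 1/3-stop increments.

f/2.8

Shutter speed: 3.2 → 2.5 → 2 → 1.6 → 1.3 → 1 — 1 2/3 stops faster (darker).
Need 1 2/3 stops brighter from the aperture: f/5 → f/4.5 → f/4 → f/3.5 → f/3.2 → f/2.8.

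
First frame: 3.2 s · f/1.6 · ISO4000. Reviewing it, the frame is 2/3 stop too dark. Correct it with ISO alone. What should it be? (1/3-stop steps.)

Underexposed by 2/3 stop → need 2/3 stop brighter.
ISO: 4000 → 5000 → 6400.

ISO 6400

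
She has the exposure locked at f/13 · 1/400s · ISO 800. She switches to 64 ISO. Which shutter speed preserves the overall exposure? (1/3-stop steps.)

ISO: 800 → 640 → 500 → 400 → 320 → 250 → 200 → 160 → 125 → 100 → 80 → 64 — 3 2/3 stops lower (darker).
Need 3 2/3 stops brighter from the shutter speed: 1/400 → 1/320 → 1/250 → 1/200 → 1/160 → 1/125 → 1/100 → 1/80 → 1/60 → 1/50 → 1/40 → 1/30.

1/30s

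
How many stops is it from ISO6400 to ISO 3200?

6400 → 3200 — count the steps: 1 stop.

1 stop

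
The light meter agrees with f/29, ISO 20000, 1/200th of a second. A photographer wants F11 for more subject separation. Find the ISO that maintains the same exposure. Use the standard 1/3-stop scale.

Aperture: f/29 → f/25 → f/22 → f/20 → f/18 → f/16 → f/14 → f/13 → f/11 — 2 2/3 stops wider (brighter).
Need 2 2/3 stops darker from the ISO: 20000 → 16000 → 12800 → 10000 → 8000 → 6400 → 5000 → 4000 → 3200.

ISO 3200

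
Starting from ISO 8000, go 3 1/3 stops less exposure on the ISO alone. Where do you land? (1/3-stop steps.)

ISO: 8000 → 6400 → 5000 → 4000 → 3200 → 2500 → 2000 → 1600 → 1250 → 1000 → 800 — 3 1/3 stops dropped (darker).

ISO 800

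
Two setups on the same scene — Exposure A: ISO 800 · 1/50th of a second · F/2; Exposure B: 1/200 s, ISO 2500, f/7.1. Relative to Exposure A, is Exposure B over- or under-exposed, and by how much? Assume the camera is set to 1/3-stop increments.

Aperture: f/2 → f/2.2 → f/2.5 → f/2.8 → f/3.2 → f/3.5 → f/4 → f/4.5 → f/5 → f/5.6 → f/6.3 → f/7.1 — 3 2/3 stops stopped down (darker).
Shutter speed: 1/50 → 1/60 → 1/80 → 1/100 → 1/125 → 1/160 → 1/200 — 2 stops shorter (darker).
ISO: 800 → 1000 → 1250 → 1600 → 2000 → 2500 — 1 2/3 stops raised (brighter).
Net: −3 2/3 −2 +1 2/3 = −4 stops.

4 stops darker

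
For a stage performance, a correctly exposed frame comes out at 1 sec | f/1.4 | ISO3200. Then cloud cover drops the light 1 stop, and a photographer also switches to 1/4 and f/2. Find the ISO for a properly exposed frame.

ISO 51200

Scene light: 1 stop darker.
Shutter speed: 1 → 1/2 → 1/4 — 2 stops shorter (darker).
Aperture: f/1.4 → f/2 — 1 stop stopped down (darker).
Net so far: 4 stops darker. ISO: 3200 → 6400 → 12800 → 25600 → 51200.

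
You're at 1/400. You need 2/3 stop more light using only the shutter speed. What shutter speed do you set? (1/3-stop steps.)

1/250s

Shutter speed: 1/400 → 1/320 → 1/250 — 2/3 stop longer (brighter).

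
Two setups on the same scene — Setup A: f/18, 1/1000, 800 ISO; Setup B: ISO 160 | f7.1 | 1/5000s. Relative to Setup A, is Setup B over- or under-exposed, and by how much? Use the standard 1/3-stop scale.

2 stops darker

Aperture: f/18 → f/16 → f/14 → f/13 → f/11 → f/10 → f/9 → f/8 → f/7.1 — 2 2/3 stops larger aperture (brighter).
Shutter speed: 1/1000 → 1/1250 → 1/1600 → 1/2000 → 1/2500 → 1/3200 → 1/4000 → 1/5000 — 2 1/3 stops faster (darker).
ISO: 800 → 640 → 500 → 400 → 320 → 250 → 200 → 160 — 2 1/3 stops dropped (darker).
Net: +2 2/3 −2 1/3 −2 1/3 = −2 stops.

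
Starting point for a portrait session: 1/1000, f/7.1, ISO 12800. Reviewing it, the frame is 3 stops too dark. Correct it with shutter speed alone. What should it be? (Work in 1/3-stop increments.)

1/125s

Underexposed by 3 stops → need 3 stops brighter.
Shutter speed: 1/1000 → 1/800 → 1/640 → 1/500 → 1/400 → 1/320 → 1/250 → 1/200 → 1/160 → 1/125.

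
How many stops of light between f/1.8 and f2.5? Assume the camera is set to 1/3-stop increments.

f/1.8 → f/2 → f/2.2 → f/2.5 — count the steps: 3 third-stops = 1 stop.

1 stop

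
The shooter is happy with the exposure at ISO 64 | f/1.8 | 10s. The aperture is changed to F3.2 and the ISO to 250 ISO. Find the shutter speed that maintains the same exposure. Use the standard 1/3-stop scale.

Aperture: f/1.8 → f/2 → f/2.2 → f/2.5 → f/2.8 → f/3.2 — 1 2/3 stops smaller aperture (darker).
ISO: 64 → 80 → 100 → 125 → 160 → 200 → 250 — 2 stops raised (brighter).
Net change so far: 1/3 stop brighter. Offset with the shutter speed: 10 → 8.

8 s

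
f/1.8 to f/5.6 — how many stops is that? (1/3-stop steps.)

f/1.8 → f/2 → f/2.2 → f/2.5 → f/2.8 → f/3.2 → f/3.5 → f/4 → f/4.5 → f/5 → f/5.6 — count the steps: 10 third-stops = 3 1/3 stops.

3 1/3 stops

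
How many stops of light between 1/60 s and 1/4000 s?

6 stops

1/60 → 1/125 → 1/250 → 1/500 → 1/1000 → 1/2000 → 1/4000 — count the steps: 6 stops.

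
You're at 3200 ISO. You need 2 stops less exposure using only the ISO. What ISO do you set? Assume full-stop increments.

ISO: 3200 → 1600 → 800 — 2 stops dropped (darker).

ISO 800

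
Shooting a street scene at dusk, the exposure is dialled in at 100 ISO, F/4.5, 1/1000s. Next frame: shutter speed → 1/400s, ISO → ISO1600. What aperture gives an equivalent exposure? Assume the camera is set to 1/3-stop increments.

f/29

Shutter speed: 1/1000 → 1/800 → 1/640 → 1/500 → 1/400 — 1 1/3 stops slower (brighter).
ISO: 100 → 125 → 160 → 200 → 250 → 320 → 400 → 500 → 640 → 800 → 1000 → 1250 → 1600 — 4 stops higher (brighter).
Net change so far: 5 1/3 stops brighter. Offset with the aperture: f/4.5 → f/5 → f/5.6 → f/6.3 → f/7.1 → f/8 → f/9 → f/10 → f/11 → f/13 → f/14 → f/16 → f/18 → f/20 → f/22 → f/25 → f/29.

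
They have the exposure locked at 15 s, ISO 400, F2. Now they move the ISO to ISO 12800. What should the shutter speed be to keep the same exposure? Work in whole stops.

1/2s

ISO: 400 → 800 → 1600 → 3200 → 6400 → 12800 — 5 stops higher (brighter).
Need 5 stops darker from the shutter speed: 15 → 8 → 4 → 2 → 1 → 1/2.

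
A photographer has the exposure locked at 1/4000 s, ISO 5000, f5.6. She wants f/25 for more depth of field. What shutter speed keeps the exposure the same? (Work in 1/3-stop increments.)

1/200s

Aperture: f/5.6 → f/6.3 → f/7.1 → f/8 → f/9 → f/10 → f/11 → f/13 → f/14 → f/16 → f/18 → f/20 → f/22 → f/25 — 4 1/3 stops stopped down (darker).
Need 4 1/3 stops brighter from the shutter speed: 1/4000 → 1/3200 → 1/2500 → 1/2000 → 1/1600 → 1/1250 → 1/1000 → 1/800 → 1/640 → 1/500 → 1/400 → 1/320 → 1/250 → 1/200.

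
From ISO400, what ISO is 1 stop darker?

ISO: 400 → 200 — 1 stop dropped (darker).

ISO 200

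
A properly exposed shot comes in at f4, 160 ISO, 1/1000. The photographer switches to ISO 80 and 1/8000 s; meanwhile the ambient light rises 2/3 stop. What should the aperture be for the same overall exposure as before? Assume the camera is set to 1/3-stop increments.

f/1.2

Scene light: 2/3 stop brighter.
ISO: 160 → 125 → 100 → 80 — 1 stop lower (darker).
Shutter speed: 1/1000 → 1/1250 → 1/1600 → 1/2000 → 1/2500 → 1/3200 → 1/4000 → 1/5000 → 1/6400 → 1/8000 — 3 stops faster (darker).
Net so far: 3 1/3 stops darker. Aperture: f/4 → f/3.5 → f/3.2 → f/2.8 → f/2.5 → f/2.2 → f/2 → f/1.8 → f/1.6 → f/1.4 → f/1.2.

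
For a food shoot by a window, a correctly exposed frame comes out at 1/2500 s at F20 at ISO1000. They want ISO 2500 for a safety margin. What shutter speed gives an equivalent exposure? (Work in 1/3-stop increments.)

1/6400s

ISO: 1000 → 1250 → 1600 → 2000 → 2500 — 1 1/3 stops raised (brighter).
Need 1 1/3 stops darker from the shutter speed: 1/2500 → 1/3200 → 1/4000 → 1/5000 → 1/6400.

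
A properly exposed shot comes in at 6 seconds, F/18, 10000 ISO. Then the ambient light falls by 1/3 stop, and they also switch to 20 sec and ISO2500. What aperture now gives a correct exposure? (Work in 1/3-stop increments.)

f/14

Scene light: 1/3 stop darker.
Shutter speed: 6 → 8 → 10 → 13 → 15 → 20 — 1 2/3 stops longer (brighter).
ISO: 10000 → 8000 → 6400 → 5000 → 4000 → 3200 → 2500 — 2 stops dropped (darker).
Net so far: 2/3 stop darker. Aperture: f/18 → f/16 → f/14.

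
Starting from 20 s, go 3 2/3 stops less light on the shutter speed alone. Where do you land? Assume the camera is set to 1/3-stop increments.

1.6 s

Shutter speed: 20 → 15 → 13 → 10 → 8 → 6 → 5 → 4 → 3.2 → 2.5 → 2 → 1.6 — 3 2/3 stops faster (darker).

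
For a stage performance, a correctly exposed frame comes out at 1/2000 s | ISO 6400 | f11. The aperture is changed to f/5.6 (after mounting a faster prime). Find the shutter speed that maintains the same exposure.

1/8000s

Aperture: f/11 → f/8 → f/5.6 — 2 stops opened up (brighter).
Need 2 stops darker from the shutter speed: 1/2000 → 1/4000 → 1/8000.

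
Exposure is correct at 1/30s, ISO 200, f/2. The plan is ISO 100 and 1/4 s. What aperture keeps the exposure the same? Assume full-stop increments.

ISO: 200 → 100 — 1 stop lower (darker).
Shutter speed: 1/30 → 1/15 → 1/8 → 1/4 — 3 stops longer (brighter).
Net change so far: 2 stops brighter. Offset with the aperture: f/2 → f/2.8 → f/4.

f/4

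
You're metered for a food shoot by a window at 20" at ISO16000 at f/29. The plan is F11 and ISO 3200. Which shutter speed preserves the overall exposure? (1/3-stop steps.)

Aperture: f/29 → f/25 → f/22 → f/20 → f/18 → f/16 → f/14 → f/13 → f/11 — 2 2/3 stops wider (brighter).
ISO: 16000 → 12800 → 10000 → 8000 → 6400 → 5000 → 4000 → 3200 — 2 1/3 stops dropped (darker).
Net change so far: 1/3 stop brighter. Offset with the shutter speed: 20 → 15.

15 s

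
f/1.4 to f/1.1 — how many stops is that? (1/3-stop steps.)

f/1.4 → f/1.2 → f/1.1 — count the steps: 2 third-stops = 2/3 stop.

2/3 stop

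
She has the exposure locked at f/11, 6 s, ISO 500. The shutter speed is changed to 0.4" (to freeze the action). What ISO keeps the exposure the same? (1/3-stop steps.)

ISO 8000

Shutter speed: 6 → 5 → 4 → 3.2 → 2.5 → 2 → 1.6 → 1.3 → 1 → 0.8 → 0.6 → 0.5 → 0.4 — 4 stops faster (darker).
Need 4 stops brighter from the ISO: 500 → 640 → 800 → 1000 → 1250 → 1600 → 2000 → 2500 → 3200 → 4000 → 5000 → 6400 → 8000.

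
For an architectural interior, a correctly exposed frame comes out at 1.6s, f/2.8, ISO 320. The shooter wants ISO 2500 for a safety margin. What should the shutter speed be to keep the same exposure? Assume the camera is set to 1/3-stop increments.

1/5s

ISO: 320 → 400 → 500 → 640 → 800 → 1000 → 1250 → 1600 → 2000 → 2500 — 3 stops higher (brighter).
Need 3 stops darker from the shutter speed: 1.6 → 1.3 → 1 → 0.8 → 0.6 → 0.5 → 0.4 → 0.3 → 1/4 → 1/5.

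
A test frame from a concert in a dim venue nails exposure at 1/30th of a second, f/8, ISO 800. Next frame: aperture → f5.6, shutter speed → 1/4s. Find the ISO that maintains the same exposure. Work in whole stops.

Aperture: f/8 → f/5.6 — 1 stop wider (brighter).
Shutter speed: 1/30 → 1/15 → 1/8 → 1/4 — 3 stops slower (brighter).
Net change so far: 4 stops brighter. Offset with the ISO: 800 → 400 → 200 → 100 → 50.

ISO 50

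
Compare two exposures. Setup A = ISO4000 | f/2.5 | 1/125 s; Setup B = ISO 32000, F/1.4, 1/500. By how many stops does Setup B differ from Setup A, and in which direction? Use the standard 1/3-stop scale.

Aperture: f/2.5 → f/2.2 → f/2 → f/1.8 → f/1.6 → f/1.4 — 1 2/3 stops larger aperture (brighter).
Shutter speed: 1/125 → 1/160 → 1/200 → 1/250 → 1/320 → 1/400 → 1/500 — 2 stops shorter (darker).
ISO: 4000 → 5000 → 6400 → 8000 → 10000 → 12800 → 16000 → 20000 → 25600 → 32000 — 3 stops raised (brighter).
Net: +1 2/3 −2 +3 = +2 2/3 stops.

2 2/3 stops brighter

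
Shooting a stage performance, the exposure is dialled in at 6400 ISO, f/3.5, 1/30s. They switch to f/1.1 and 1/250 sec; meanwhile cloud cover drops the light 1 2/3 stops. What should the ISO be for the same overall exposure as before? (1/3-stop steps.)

ISO 16000

Scene light: 1 2/3 stops darker.
Aperture: f/3.5 → f/3.2 → f/2.8 → f/2.5 → f/2.2 → f/2 → f/1.8 → f/1.6 → f/1.4 → f/1.2 → f/1.1 — 3 1/3 stops opened up (brighter).
Shutter speed: 1/30 → 1/40 → 1/50 → 1/60 → 1/80 → 1/100 → 1/125 → 1/160 → 1/200 → 1/250 — 3 stops faster (darker).
Net so far: 1 1/3 stops darker. ISO: 6400 → 8000 → 10000 → 12800 → 16000.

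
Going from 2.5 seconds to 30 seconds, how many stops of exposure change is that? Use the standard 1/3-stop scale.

3 2/3 stops

2.5 → 3.2 → 4 → 5 → 6 → 8 → 10 → 13 → 15 → 20 → 25 → 30 — count the steps: 11 third-stops = 3 2/3 stops.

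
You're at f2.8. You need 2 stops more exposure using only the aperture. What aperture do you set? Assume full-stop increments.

f/1.4

Aperture: f/2.8 → f/2 → f/1.4 — 2 stops larger aperture (brighter).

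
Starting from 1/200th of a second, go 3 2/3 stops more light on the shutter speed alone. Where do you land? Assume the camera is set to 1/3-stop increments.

1/15s

Shutter speed: 1/200 → 1/160 → 1/125 → 1/100 → 1/80 → 1/60 → 1/50 → 1/40 → 1/30 → 1/25 → 1/20 → 1/15 — 3 2/3 stops slower (brighter).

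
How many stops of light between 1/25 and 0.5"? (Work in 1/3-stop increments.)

1/25 → 1/20 → 1/15 → 1/13 → 1/10 → 1/8 → 1/6 → 1/5 → 1/4 → 0.3 → 0.4 → 0.5 — count the steps: 11 third-stops = 3 2/3 stops.

3 2/3 stops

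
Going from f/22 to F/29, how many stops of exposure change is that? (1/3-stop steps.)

2/3 stop

f/22 → f/25 → f/29 — count the steps: 2 third-stops = 2/3 stop.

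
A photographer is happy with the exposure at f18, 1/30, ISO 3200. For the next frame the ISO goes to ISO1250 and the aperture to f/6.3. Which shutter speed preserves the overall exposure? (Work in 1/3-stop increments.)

ISO: 3200 → 2500 → 2000 → 1600 → 1250 — 1 1/3 stops dropped (darker).
Aperture: f/18 → f/16 → f/14 → f/13 → f/11 → f/10 → f/9 → f/8 → f/7.1 → f/6.3 — 3 stops wider (brighter).
Net change so far: 1 2/3 stops brighter. Offset with the shutter speed: 1/30 → 1/40 → 1/50 → 1/60 → 1/80 → 1/100.

1/100s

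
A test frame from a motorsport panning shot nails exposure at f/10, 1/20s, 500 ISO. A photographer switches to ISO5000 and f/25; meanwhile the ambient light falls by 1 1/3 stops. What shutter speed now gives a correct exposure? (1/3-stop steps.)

1/13s

Scene light: 1 1/3 stops darker.
ISO: 500 → 640 → 800 → 1000 → 1250 → 1600 → 2000 → 2500 → 3200 → 4000 → 5000 — 3 1/3 stops higher (brighter).
Aperture: f/10 → f/11 → f/13 → f/14 → f/16 → f/18 → f/20 → f/22 → f/25 — 2 2/3 stops stopped down (darker).
Net so far: 2/3 stop darker. Shutter speed: 1/20 → 1/15 → 1/13.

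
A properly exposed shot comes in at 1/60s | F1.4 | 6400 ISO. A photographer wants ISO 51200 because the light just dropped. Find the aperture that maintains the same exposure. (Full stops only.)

ISO: 6400 → 12800 → 25600 → 51200 — 3 stops raised (brighter).
Need 3 stops darker from the aperture: f/1.4 → f/2 → f/2.8 → f/4.

f/4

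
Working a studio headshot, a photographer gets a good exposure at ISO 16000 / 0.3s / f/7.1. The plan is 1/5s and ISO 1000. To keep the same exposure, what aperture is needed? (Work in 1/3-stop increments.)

f/1.4

Shutter speed: 0.3 → 1/4 → 1/5 — 2/3 stop shorter (darker).
ISO: 16000 → 12800 → 10000 → 8000 → 6400 → 5000 → 4000 → 3200 → 2500 → 2000 → 1600 → 1250 → 1000 — 4 stops dropped (darker).
Net change so far: 4 2/3 stops darker. Offset with the aperture: f/7.1 → f/6.3 → f/5.6 → f/5 → f/4.5 → f/4 → f/3.5 → f/3.2 → f/2.8 → f/2.5 → f/2.2 → f/2 → f/1.8 → f/1.6 → f/1.4.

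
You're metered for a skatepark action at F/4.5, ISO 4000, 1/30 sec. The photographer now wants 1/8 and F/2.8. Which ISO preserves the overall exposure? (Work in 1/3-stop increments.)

Shutter speed: 1/30 → 1/25 → 1/20 → 1/15 → 1/13 → 1/10 → 1/8 — 2 stops longer (brighter).
Aperture: f/4.5 → f/4 → f/3.5 → f/3.2 → f/2.8 — 1 1/3 stops larger aperture (brighter).
Net change so far: 3 1/3 stops brighter. Offset with the ISO: 4000 → 3200 → 2500 → 2000 → 1600 → 1250 → 1000 → 800 → 640 → 500 → 400.

ISO 400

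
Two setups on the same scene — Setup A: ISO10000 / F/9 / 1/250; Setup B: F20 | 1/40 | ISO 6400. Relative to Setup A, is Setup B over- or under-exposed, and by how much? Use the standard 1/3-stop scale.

Aperture: f/9 → f/10 → f/11 → f/13 → f/14 → f/16 → f/18 → f/20 — 2 1/3 stops narrower (darker).
Shutter speed: 1/250 → 1/200 → 1/160 → 1/125 → 1/100 → 1/80 → 1/60 → 1/50 → 1/40 — 2 2/3 stops longer (brighter).
ISO: 10000 → 8000 → 6400 — 2/3 stop lower (darker).
Net: −2 1/3 +2 2/3 −2/3 = −1/3 stops.

1/3 stop darker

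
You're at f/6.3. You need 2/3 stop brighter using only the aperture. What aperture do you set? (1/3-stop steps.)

Aperture: f/6.3 → f/5.6 → f/5 — 2/3 stop opened up (brighter).

f/5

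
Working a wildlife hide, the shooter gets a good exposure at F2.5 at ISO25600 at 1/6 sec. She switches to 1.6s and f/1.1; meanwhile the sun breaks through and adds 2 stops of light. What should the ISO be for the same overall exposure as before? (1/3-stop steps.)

ISO 125

Scene light: 2 stops brighter.
Shutter speed: 1/6 → 1/5 → 1/4 → 0.3 → 0.4 → 0.5 → 0.6 → 0.8 → 1 → 1.3 → 1.6 — 3 1/3 stops slower (brighter).
Aperture: f/2.5 → f/2.2 → f/2 → f/1.8 → f/1.6 → f/1.4 → f/1.2 → f/1.1 — 2 1/3 stops opened up (brighter).
Net so far: 7 2/3 stops brighter. ISO: 25600 → 20000 → 16000 → 12800 → 10000 → 8000 → 6400 → 5000 → 4000 → 3200 → 2500 → 2000 → 1600 → 1250 → 1000 → 800 → 640 → 500 → 400 → 320 → 250 → 200 → 160 → 125.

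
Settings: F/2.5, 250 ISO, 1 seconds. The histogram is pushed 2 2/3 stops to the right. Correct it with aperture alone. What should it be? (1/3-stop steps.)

Overexposed by 2 2/3 stops → need 2 2/3 stops darker.
Aperture: f/2.5 → f/2.8 → f/3.2 → f/3.5 → f/4 → f/4.5 → f/5 → f/5.6 → f/6.3.

f/6.3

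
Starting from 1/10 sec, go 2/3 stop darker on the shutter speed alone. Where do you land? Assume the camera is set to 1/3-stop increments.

Shutter speed: 1/10 → 1/13 → 1/15 — 2/3 stop faster (darker).

1/15s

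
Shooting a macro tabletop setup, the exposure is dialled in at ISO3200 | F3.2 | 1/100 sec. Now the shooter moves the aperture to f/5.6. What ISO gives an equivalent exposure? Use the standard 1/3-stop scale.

ISO 10000

Aperture: f/3.2 → f/3.5 → f/4 → f/4.5 → f/5 → f/5.6 — 1 2/3 stops narrower (darker).
Need 1 2/3 stops brighter from the ISO: 3200 → 4000 → 5000 → 6400 → 8000 → 10000.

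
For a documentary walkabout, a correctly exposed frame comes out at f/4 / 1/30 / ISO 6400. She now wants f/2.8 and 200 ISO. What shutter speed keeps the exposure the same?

Aperture: f/4 → f/2.8 — 1 stop opened up (brighter).
ISO: 6400 → 3200 → 1600 → 800 → 400 → 200 — 5 stops lower (darker).
Net change so far: 4 stops darker. Offset with the shutter speed: 1/30 → 1/15 → 1/8 → 1/4 → 1/2.

1/2s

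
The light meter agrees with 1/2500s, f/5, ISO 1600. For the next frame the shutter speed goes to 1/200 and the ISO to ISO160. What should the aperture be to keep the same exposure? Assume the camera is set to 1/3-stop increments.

f/5.6

Shutter speed: 1/2500 → 1/2000 → 1/1600 → 1/1250 → 1/1000 → 1/800 → 1/640 → 1/500 → 1/400 → 1/320 → 1/250 → 1/200 — 3 2/3 stops longer (brighter).
ISO: 1600 → 1250 → 1000 → 800 → 640 → 500 → 400 → 320 → 250 → 200 → 160 — 3 1/3 stops dropped (darker).
Net change so far: 1/3 stop brighter. Offset with the aperture: f/5 → f/5.6.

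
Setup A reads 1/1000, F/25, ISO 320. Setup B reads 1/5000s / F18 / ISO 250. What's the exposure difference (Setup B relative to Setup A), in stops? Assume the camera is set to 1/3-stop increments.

1 2/3 stops darker

Aperture: f/25 → f/22 → f/20 → f/18 — 1 stop wider (brighter).
Shutter speed: 1/1000 → 1/1250 → 1/1600 → 1/2000 → 1/2500 → 1/3200 → 1/4000 → 1/5000 — 2 1/3 stops faster (darker).
ISO: 320 → 250 — 1/3 stop lower (darker).
Net: +1 −2 1/3 −1/3 = −1 2/3 stops.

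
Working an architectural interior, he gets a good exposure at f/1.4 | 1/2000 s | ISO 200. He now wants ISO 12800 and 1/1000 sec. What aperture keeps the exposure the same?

ISO: 200 → 400 → 800 → 1600 → 3200 → 6400 → 12800 — 6 stops raised (brighter).
Shutter speed: 1/2000 → 1/1000 — 1 stop longer (brighter).
Net change so far: 7 stops brighter. Offset with the aperture: f/1.4 → f/2 → f/2.8 → f/4 → f/5.6 → f/8 → f/11 → f/16.

f/16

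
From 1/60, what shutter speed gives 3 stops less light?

Shutter speed: 1/60 → 1/125 → 1/250 → 1/500 — 3 stops shorter (darker).

1/500s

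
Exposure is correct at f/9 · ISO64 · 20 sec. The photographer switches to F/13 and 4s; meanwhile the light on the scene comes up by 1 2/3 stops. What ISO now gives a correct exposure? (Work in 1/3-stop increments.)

Scene light: 1 2/3 stops brighter.
Aperture: f/9 → f/10 → f/11 → f/13 — 1 stop smaller aperture (darker).
Shutter speed: 20 → 15 → 13 → 10 → 8 → 6 → 5 → 4 — 2 1/3 stops shorter (darker).
Net so far: 1 2/3 stops darker. ISO: 64 → 80 → 100 → 125 → 160 → 200.

ISO 200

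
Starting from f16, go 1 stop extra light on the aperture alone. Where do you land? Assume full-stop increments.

f/11

Aperture: f/16 → f/11 — 1 stop opened up (brighter).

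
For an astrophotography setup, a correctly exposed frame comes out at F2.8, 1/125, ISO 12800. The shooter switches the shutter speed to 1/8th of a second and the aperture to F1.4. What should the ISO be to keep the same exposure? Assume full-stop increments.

Shutter speed: 1/125 → 1/60 → 1/30 → 1/15 → 1/8 — 4 stops slower (brighter).
Aperture: f/2.8 → f/2 → f/1.4 — 2 stops wider (brighter).
Net change so far: 6 stops brighter. Offset with the ISO: 12800 → 6400 → 3200 → 1600 → 800 → 400 → 200.

ISO 200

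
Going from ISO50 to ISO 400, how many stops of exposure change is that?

50 → 100 → 200 → 400 — count the steps: 3 stops.

3 stops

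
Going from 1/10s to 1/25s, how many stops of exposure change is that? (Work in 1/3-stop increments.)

1/10 → 1/13 → 1/15 → 1/20 → 1/25 — count the steps: 4 third-stops = 1 1/3 stops.

1 1/3 stops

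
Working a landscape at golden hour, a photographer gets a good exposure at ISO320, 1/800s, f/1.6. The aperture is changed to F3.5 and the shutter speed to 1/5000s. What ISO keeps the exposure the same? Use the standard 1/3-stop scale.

ISO 10000

Aperture: f/1.6 → f/1.8 → f/2 → f/2.2 → f/2.5 → f/2.8 → f/3.2 → f/3.5 — 2 1/3 stops stopped down (darker).
Shutter speed: 1/800 → 1/1000 → 1/1250 → 1/1600 → 1/2000 → 1/2500 → 1/3200 → 1/4000 → 1/5000 — 2 2/3 stops shorter (darker).
Net change so far: 5 stops darker. Offset with the ISO: 320 → 400 → 500 → 640 → 800 → 1000 → 1250 → 1600 → 2000 → 2500 → 3200 → 4000 → 5000 → 6400 → 8000 → 10000.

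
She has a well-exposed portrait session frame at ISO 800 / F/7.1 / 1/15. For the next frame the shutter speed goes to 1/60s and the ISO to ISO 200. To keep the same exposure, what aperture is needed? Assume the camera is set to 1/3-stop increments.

f/1.8

Shutter speed: 1/15 → 1/20 → 1/25 → 1/30 → 1/40 → 1/50 → 1/60 — 2 stops shorter (darker).
ISO: 800 → 640 → 500 → 400 → 320 → 250 → 200 — 2 stops dropped (darker).
Net change so far: 4 stops darker. Offset with the aperture: f/7.1 → f/6.3 → f/5.6 → f/5 → f/4.5 → f/4 → f/3.5 → f/3.2 → f/2.8 → f/2.5 → f/2.2 → f/2 → f/1.8.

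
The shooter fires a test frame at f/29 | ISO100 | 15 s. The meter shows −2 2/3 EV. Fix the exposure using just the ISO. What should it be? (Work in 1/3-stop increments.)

ISO 640

Underexposed by 2 2/3 stops → need 2 2/3 stops brighter.
ISO: 100 → 125 → 160 → 200 → 250 → 320 → 400 → 500 → 640.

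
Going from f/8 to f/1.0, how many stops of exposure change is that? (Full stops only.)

6 stops

f/8 → f/5.6 → f/4 → f/2.8 → f/2 → f/1.4 → f/1.0 — count the steps: 6 stops.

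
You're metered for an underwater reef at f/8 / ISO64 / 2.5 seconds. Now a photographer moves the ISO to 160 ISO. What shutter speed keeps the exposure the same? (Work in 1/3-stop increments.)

1 s

ISO: 64 → 80 → 100 → 125 → 160 — 1 1/3 stops raised (brighter).
Need 1 1/3 stops darker from the shutter speed: 2.5 → 2 → 1.6 → 1.3 → 1.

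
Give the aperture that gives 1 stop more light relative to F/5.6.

f/4

Aperture: f/5.6 → f/4 — 1 stop opened up (brighter).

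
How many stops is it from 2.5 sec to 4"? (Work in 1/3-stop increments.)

2.5 → 3.2 → 4 — count the steps: 2 third-stops = 2/3 stop.

2/3 stop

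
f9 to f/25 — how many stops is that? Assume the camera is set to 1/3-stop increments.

f/9 → f/10 → f/11 → f/13 → f/14 → f/16 → f/18 → f/20 → f/22 → f/25 — count the steps: 9 third-stops = 3 stops.

3 stops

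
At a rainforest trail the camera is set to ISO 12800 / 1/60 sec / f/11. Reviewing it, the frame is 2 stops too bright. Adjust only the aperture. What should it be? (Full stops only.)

Overexposed by 2 stops → need 2 stops darker.
Aperture: f/11 → f/16 → f/22.

f/22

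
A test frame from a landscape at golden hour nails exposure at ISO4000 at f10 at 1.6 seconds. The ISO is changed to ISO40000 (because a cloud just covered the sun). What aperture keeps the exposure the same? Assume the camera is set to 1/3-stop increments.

f/32

ISO: 4000 → 5000 → 6400 → 8000 → 10000 → 12800 → 16000 → 20000 → 25600 → 32000 → 40000 — 3 1/3 stops raised (brighter).
Need 3 1/3 stops darker from the aperture: f/10 → f/11 → f/13 → f/14 → f/16 → f/18 → f/20 → f/22 → f/25 → f/29 → f/32.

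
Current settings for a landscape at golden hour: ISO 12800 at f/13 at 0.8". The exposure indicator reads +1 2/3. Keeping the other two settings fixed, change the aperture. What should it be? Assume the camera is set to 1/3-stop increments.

Overexposed by 1 2/3 stops → need 1 2/3 stops darker.
Aperture: f/13 → f/14 → f/16 → f/18 → f/20 → f/22.

f/22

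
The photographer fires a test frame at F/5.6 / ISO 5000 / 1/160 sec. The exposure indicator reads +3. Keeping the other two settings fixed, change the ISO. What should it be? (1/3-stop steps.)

ISO 640

Overexposed by 3 stops → need 3 stops darker.
ISO: 5000 → 4000 → 3200 → 2500 → 2000 → 1600 → 1250 → 1000 → 800 → 640.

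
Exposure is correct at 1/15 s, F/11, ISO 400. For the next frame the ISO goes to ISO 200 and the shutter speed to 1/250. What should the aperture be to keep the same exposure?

ISO: 400 → 200 — 1 stop lower (darker).
Shutter speed: 1/15 → 1/30 → 1/60 → 1/125 → 1/250 — 4 stops shorter (darker).
Net change so far: 5 stops darker. Offset with the aperture: f/11 → f/8 → f/5.6 → f/4 → f/2.8 → f/2.

f/2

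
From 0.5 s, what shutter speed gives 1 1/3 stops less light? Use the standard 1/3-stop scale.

Shutter speed: 0.5 → 0.4 → 0.3 → 1/4 → 1/5 — 1 1/3 stops shorter (darker).

1/5s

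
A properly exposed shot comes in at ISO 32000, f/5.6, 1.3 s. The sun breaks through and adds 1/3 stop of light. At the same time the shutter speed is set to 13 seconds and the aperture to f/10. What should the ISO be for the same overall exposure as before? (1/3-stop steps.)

ISO 8000

Scene light: 1/3 stop brighter.
Shutter speed: 1.3 → 1.6 → 2 → 2.5 → 3.2 → 4 → 5 → 6 → 8 → 10 → 13 — 3 1/3 stops slower (brighter).
Aperture: f/5.6 → f/6.3 → f/7.1 → f/8 → f/9 → f/10 — 1 2/3 stops narrower (darker).
Net so far: 2 stops brighter. ISO: 32000 → 25600 → 20000 → 16000 → 12800 → 10000 → 8000.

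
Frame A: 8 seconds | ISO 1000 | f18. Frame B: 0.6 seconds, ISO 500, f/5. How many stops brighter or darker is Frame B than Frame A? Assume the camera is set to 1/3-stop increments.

Aperture: f/18 → f/16 → f/14 → f/13 → f/11 → f/10 → f/9 → f/8 → f/7.1 → f/6.3 → f/5.6 → f/5 — 3 2/3 stops wider (brighter).
Shutter speed: 8 → 6 → 5 → 4 → 3.2 → 2.5 → 2 → 1.6 → 1.3 → 1 → 0.8 → 0.6 — 3 2/3 stops faster (darker).
ISO: 1000 → 800 → 640 → 500 — 1 stop dropped (darker).
Net: +3 2/3 −3 2/3 −1 = −1 stop.

1 stop darker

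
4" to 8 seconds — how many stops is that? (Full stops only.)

4 → 8 — count the steps: 1 stop.

1 stop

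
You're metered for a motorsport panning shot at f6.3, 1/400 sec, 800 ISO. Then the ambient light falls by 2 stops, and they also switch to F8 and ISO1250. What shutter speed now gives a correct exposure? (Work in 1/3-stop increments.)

Scene light: 2 stops darker.
Aperture: f/6.3 → f/7.1 → f/8 — 2/3 stop smaller aperture (darker).
ISO: 800 → 1000 → 1250 — 2/3 stop higher (brighter).
Net so far: 2 stops darker. Shutter speed: 1/400 → 1/320 → 1/250 → 1/200 → 1/160 → 1/125 → 1/100.

1/100s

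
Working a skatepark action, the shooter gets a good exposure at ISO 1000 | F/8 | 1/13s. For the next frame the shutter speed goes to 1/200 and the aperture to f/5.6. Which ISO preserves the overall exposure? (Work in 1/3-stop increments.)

ISO 8000

Shutter speed: 1/13 → 1/15 → 1/20 → 1/25 → 1/30 → 1/40 → 1/50 → 1/60 → 1/80 → 1/100 → 1/125 → 1/160 → 1/200 — 4 stops faster (darker).
Aperture: f/8 → f/7.1 → f/6.3 → f/5.6 — 1 stop opened up (brighter).
Net change so far: 3 stops darker. Offset with the ISO: 1000 → 1250 → 1600 → 2000 → 2500 → 3200 → 4000 → 5000 → 6400 → 8000.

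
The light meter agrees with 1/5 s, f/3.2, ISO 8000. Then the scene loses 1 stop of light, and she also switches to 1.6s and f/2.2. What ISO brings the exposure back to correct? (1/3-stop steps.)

ISO 1000

Scene light: 1 stop darker.
Shutter speed: 1/5 → 1/4 → 0.3 → 0.4 → 0.5 → 0.6 → 0.8 → 1 → 1.3 → 1.6 — 3 stops longer (brighter).
Aperture: f/3.2 → f/2.8 → f/2.5 → f/2.2 — 1 stop opened up (brighter).
Net so far: 3 stops brighter. ISO: 8000 → 6400 → 5000 → 4000 → 3200 → 2500 → 2000 → 1600 → 1250 → 1000.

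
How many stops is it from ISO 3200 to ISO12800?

2 stops

3200 → 6400 → 12800 — count the steps: 2 stops.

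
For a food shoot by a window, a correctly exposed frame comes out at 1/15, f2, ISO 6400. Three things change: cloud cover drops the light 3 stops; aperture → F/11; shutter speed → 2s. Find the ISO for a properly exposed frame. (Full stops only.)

Scene light: 3 stops darker.
Aperture: f/2 → f/2.8 → f/4 → f/5.6 → f/8 → f/11 — 5 stops narrower (darker).
Shutter speed: 1/15 → 1/8 → 1/4 → 1/2 → 1 → 2 — 5 stops slower (brighter).
Net so far: 3 stops darker. ISO: 6400 → 12800 → 25600 → 51200.

ISO 51200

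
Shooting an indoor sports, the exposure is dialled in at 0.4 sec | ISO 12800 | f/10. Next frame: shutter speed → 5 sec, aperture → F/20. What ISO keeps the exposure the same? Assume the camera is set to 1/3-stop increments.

ISO 4000

Shutter speed: 0.4 → 0.5 → 0.6 → 0.8 → 1 → 1.3 → 1.6 → 2 → 2.5 → 3.2 → 4 → 5 — 3 2/3 stops slower (brighter).
Aperture: f/10 → f/11 → f/13 → f/14 → f/16 → f/18 → f/20 — 2 stops smaller aperture (darker).
Net change so far: 1 2/3 stops brighter. Offset with the ISO: 12800 → 10000 → 8000 → 6400 → 5000 → 4000.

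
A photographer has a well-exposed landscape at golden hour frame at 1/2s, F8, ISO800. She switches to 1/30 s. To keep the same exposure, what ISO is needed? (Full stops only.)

ISO 12800

Shutter speed: 1/2 → 1/4 → 1/8 → 1/15 → 1/30 — 4 stops faster (darker).
Need 4 stops brighter from the ISO: 800 → 1600 → 3200 → 6400 → 12800.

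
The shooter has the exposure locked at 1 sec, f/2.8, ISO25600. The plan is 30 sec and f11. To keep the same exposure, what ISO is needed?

ISO 12800

Shutter speed: 1 → 2 → 4 → 8 → 15 → 30 — 5 stops slower (brighter).
Aperture: f/2.8 → f/4 → f/5.6 → f/8 → f/11 — 4 stops smaller aperture (darker).
Net change so far: 1 stop brighter. Offset with the ISO: 25600 → 12800.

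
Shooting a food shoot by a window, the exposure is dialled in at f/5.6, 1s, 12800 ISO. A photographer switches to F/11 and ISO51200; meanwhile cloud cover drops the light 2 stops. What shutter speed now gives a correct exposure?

4 s

Scene light: 2 stops darker.
Aperture: f/5.6 → f/8 → f/11 — 2 stops narrower (darker).
ISO: 12800 → 25600 → 51200 — 2 stops raised (brighter).
Net so far: 2 stops darker. Shutter speed: 1 → 2 → 4.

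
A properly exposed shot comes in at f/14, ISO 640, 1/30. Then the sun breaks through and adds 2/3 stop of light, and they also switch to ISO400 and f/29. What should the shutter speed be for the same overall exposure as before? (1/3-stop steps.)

1/8s

Scene light: 2/3 stop brighter.
ISO: 640 → 500 → 400 — 2/3 stop lower (darker).
Aperture: f/14 → f/16 → f/18 → f/20 → f/22 → f/25 → f/29 — 2 stops smaller aperture (darker).
Net so far: 2 stops darker. Shutter speed: 1/30 → 1/25 → 1/20 → 1/15 → 1/13 → 1/10 → 1/8.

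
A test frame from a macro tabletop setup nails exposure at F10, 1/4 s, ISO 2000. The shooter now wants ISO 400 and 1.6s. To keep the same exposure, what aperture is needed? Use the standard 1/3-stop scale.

f/11

ISO: 2000 → 1600 → 1250 → 1000 → 800 → 640 → 500 → 400 — 2 1/3 stops lower (darker).
Shutter speed: 1/4 → 0.3 → 0.4 → 0.5 → 0.6 → 0.8 → 1 → 1.3 → 1.6 — 2 2/3 stops longer (brighter).
Net change so far: 1/3 stop brighter. Offset with the aperture: f/10 → f/11.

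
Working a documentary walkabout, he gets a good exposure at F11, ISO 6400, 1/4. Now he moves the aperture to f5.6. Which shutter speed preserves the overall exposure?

Aperture: f/11 → f/8 → f/5.6 — 2 stops larger aperture (brighter).
Need 2 stops darker from the shutter speed: 1/4 → 1/8 → 1/15.

1/15s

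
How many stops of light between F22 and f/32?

f/22 → f/32 — count the steps: 1 stop.

1 stop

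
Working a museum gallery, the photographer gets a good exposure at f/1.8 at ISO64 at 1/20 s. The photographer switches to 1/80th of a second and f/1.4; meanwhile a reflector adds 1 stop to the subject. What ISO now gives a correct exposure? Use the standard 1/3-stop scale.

Scene light: 1 stop brighter.
Shutter speed: 1/20 → 1/25 → 1/30 → 1/40 → 1/50 → 1/60 → 1/80 — 2 stops faster (darker).
Aperture: f/1.8 → f/1.6 → f/1.4 — 2/3 stop wider (brighter).
Net so far: 1/3 stop darker. ISO: 64 → 80.

ISO 80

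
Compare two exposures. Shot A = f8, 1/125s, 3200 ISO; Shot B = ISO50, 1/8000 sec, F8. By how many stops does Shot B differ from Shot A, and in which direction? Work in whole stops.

12 stops darker

Aperture: unchanged.
Shutter speed: 1/125 → 1/250 → 1/500 → 1/1000 → 1/2000 → 1/4000 → 1/8000 — 6 stops shorter (darker).
ISO: 3200 → 1600 → 800 → 400 → 200 → 100 → 50 — 6 stops lower (darker).
Net: −6 −6 = −12 stops.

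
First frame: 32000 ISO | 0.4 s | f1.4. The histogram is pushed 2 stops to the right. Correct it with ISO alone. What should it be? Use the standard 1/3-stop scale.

ISO 8000

Overexposed by 2 stops → need 2 stops darker.
ISO: 32000 → 25600 → 20000 → 16000 → 12800 → 10000 → 8000.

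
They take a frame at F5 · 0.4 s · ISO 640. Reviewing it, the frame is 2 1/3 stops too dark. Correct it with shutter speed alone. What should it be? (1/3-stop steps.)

2 s

Underexposed by 2 1/3 stops → need 2 1/3 stops brighter.
Shutter speed: 0.4 → 0.5 → 0.6 → 0.8 → 1 → 1.3 → 1.6 → 2.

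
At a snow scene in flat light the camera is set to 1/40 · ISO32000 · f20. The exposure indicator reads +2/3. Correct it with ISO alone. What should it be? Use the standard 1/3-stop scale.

ISO 20000

Overexposed by 2/3 stop → need 2/3 stop darker.
ISO: 32000 → 25600 → 20000.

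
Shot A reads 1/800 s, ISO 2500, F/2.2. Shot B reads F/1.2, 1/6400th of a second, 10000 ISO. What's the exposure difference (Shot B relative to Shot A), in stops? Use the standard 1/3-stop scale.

Aperture: f/2.2 → f/2 → f/1.8 → f/1.6 → f/1.4 → f/1.2 — 1 2/3 stops larger aperture (brighter).
Shutter speed: 1/800 → 1/1000 → 1/1250 → 1/1600 → 1/2000 → 1/2500 → 1/3200 → 1/4000 → 1/5000 → 1/6400 — 3 stops faster (darker).
ISO: 2500 → 3200 → 4000 → 5000 → 6400 → 8000 → 10000 — 2 stops raised (brighter).
Net: +1 2/3 −3 +2 = +2/3 stops.

2/3 stop brighter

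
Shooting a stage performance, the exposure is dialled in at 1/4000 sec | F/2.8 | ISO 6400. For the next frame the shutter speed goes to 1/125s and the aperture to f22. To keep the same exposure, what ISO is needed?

ISO 12800

Shutter speed: 1/4000 → 1/2000 → 1/1000 → 1/500 → 1/250 → 1/125 — 5 stops longer (brighter).
Aperture: f/2.8 → f/4 → f/5.6 → f/8 → f/11 → f/16 → f/22 — 6 stops smaller aperture (darker).
Net change so far: 1 stop darker. Offset with the ISO: 6400 → 12800.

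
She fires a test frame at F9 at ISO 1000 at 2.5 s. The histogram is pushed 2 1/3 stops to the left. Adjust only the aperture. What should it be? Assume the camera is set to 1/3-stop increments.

f/4

Underexposed by 2 1/3 stops → need 2 1/3 stops brighter.
Aperture: f/9 → f/8 → f/7.1 → f/6.3 → f/5.6 → f/5 → f/4.5 → f/4.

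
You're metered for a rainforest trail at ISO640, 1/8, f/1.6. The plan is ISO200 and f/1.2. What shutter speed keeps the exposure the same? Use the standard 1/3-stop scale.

1/4s

ISO: 640 → 500 → 400 → 320 → 250 → 200 — 1 2/3 stops dropped (darker).
Aperture: f/1.6 → f/1.4 → f/1.2 — 2/3 stop larger aperture (brighter).
Net change so far: 1 stop darker. Offset with the shutter speed: 1/8 → 1/6 → 1/5 → 1/4.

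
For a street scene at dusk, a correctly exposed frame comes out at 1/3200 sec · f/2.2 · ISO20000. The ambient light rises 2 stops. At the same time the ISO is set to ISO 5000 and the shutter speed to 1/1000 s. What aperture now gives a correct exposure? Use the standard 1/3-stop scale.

Scene light: 2 stops brighter.
ISO: 20000 → 16000 → 12800 → 10000 → 8000 → 6400 → 5000 — 2 stops lower (darker).
Shutter speed: 1/3200 → 1/2500 → 1/2000 → 1/1600 → 1/1250 → 1/1000 — 1 2/3 stops longer (brighter).
Net so far: 1 2/3 stops brighter. Aperture: f/2.2 → f/2.5 → f/2.8 → f/3.2 → f/3.5 → f/4.

f/4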